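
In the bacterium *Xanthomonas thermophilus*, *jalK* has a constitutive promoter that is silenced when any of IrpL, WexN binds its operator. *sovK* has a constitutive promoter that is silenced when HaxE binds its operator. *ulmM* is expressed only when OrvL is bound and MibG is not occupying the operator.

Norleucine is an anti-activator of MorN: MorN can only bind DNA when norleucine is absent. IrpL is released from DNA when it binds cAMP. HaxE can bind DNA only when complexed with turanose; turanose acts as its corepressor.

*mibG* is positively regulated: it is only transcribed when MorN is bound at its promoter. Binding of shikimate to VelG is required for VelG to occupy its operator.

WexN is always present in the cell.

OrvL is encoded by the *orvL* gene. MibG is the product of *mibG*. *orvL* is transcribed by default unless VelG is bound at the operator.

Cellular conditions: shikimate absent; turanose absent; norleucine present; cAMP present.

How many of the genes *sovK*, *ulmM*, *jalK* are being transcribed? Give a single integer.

Turanose is absent, so HaxE is inactive.
With no repressor bound, *sovK* is transcribed.
→ *sovK* is ON.
Shikimate is absent, so VelG is inactive.
With no repressor bound, *orvL* is transcribed.
So OrvL is produced and active.
Norleucine is present, so MorN is inactive.
Required activator MorN is absent, so *mibG* is not transcribed.
So MibG is not produced.
No repressor is bound and OrvL is active, so *ulmM* is transcribed.
→ *ulmM* is ON.
cAMP is present, so IrpL is inactive.
WexN is produced constitutively and is active.
With repressor WexN bound, *jalK* is not transcribed.
→ *jalK* is OFF.
2 of the 3 genes are transcribed.

2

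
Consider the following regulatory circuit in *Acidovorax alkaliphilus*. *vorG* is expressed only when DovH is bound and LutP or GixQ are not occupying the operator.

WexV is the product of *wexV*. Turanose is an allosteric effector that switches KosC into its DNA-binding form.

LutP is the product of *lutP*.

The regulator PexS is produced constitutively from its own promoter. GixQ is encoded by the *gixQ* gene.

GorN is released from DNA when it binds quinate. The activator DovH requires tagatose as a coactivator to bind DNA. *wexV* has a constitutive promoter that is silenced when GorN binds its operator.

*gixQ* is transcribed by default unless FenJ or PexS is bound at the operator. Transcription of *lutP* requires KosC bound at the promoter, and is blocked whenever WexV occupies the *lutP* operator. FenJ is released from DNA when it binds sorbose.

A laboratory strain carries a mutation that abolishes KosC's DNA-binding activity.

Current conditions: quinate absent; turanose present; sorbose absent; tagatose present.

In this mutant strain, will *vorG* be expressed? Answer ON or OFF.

Quinate is absent, so GorN is active.
With repressor GorN bound, *wexV* is not transcribed.
So WexV is not produced.
KosC is non-functional in this strain, so it has no effect.
Required activator KosC is absent, so *lutP* is not transcribed.
So LutP is not produced.
Tagatose is present, so DovH is active.
Sorbose is absent, so FenJ is active.
PexS is produced constitutively and is active.
With repressor FenJ bound, *gixQ* is not transcribed.
So GixQ is not produced.
No repressor is bound and DovH is active, so *vorG* is transcribed.

ON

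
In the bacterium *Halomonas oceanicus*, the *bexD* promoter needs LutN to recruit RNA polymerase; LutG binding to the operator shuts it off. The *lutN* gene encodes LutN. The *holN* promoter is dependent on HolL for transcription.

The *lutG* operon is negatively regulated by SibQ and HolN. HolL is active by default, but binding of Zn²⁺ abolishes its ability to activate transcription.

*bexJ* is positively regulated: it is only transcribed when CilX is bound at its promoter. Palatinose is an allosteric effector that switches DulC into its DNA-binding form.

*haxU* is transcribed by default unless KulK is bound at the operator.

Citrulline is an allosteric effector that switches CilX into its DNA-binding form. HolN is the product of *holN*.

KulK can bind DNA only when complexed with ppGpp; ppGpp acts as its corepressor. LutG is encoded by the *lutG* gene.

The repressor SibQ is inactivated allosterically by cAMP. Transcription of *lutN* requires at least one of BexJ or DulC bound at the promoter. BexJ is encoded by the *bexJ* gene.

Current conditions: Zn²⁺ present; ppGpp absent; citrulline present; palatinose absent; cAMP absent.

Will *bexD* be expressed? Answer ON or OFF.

Citrulline is present, so CilX is active.
No repressor is bound and CilX is active, so *bexJ* is transcribed.
So BexJ is produced and active.
Palatinose is absent, so DulC is inactive.
Activator BexJ is present, so *lutN* is transcribed.
So LutN is produced and active.
cAMP is absent, so SibQ is active.
Zn²⁺ is present, so HolL is inactive.
Required activator HolL is absent, so *holN* is not transcribed.
So HolN is not produced.
With repressor SibQ bound, *lutG* is not transcribed.
So LutG is not produced.
No repressor is bound and LutN is active, so *bexD* is transcribed.

ON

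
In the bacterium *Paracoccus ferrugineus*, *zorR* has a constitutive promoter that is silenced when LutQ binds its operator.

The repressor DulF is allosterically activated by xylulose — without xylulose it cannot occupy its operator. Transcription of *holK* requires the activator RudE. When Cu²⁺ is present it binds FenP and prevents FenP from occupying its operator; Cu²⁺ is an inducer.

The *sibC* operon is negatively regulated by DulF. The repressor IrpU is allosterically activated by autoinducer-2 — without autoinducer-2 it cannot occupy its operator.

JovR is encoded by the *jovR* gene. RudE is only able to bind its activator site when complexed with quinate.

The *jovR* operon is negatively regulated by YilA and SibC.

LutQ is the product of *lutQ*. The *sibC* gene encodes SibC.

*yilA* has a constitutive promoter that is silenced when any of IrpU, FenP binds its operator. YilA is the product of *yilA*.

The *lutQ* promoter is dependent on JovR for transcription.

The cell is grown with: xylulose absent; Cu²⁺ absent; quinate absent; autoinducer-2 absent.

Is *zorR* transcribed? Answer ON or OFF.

Autoinducer-2 is absent, so IrpU is inactive.
Cu²⁺ is absent, so FenP is active.
With repressor FenP bound, *yilA* is not transcribed.
So YilA is not produced.
Xylulose is absent, so DulF is inactive.
With no repressor bound, *sibC* is transcribed.
So SibC is produced and active.
With repressor SibC bound, *jovR* is not transcribed.
So JovR is not produced.
Required activator JovR is absent, so *lutQ* is not transcribed.
So LutQ is not produced.
With no repressor bound, *zorR* is transcribed.

ON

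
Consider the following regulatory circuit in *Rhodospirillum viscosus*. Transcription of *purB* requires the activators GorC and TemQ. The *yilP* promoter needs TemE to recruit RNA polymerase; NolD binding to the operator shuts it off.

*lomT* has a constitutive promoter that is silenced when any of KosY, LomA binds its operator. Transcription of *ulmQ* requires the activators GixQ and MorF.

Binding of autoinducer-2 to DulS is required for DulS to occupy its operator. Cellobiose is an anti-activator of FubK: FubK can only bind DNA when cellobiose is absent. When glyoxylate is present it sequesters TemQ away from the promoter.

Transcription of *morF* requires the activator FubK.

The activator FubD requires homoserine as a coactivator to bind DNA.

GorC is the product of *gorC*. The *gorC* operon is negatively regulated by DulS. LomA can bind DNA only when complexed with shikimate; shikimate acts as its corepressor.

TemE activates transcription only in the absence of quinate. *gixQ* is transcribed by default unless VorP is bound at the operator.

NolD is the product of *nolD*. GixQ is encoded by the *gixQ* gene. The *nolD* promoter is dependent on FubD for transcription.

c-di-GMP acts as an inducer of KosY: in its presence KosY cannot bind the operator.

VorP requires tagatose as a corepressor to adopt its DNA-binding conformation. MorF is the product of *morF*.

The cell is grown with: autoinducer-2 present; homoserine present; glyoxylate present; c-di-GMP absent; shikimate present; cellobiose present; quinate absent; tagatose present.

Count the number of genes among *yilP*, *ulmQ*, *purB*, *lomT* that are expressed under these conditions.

0

Quinate is absent, so TemE is active.
Homoserine is present, so FubD is active.
No repressor is bound and FubD is active, so *nolD* is transcribed.
So NolD is produced and active.
With repressor NolD bound, *yilP* is not transcribed.
→ *yilP* is OFF.
Tagatose is present, so VorP is active.
With repressor VorP bound, *gixQ* is not transcribed.
So GixQ is not produced.
Cellobiose is present, so FubK is inactive.
Required activator FubK is absent, so *morF* is not transcribed.
So MorF is not produced.
Required activator GixQ is absent, so *ulmQ* is not transcribed.
→ *ulmQ* is OFF.
Autoinducer-2 is present, so DulS is active.
With repressor DulS bound, *gorC* is not transcribed.
So GorC is not produced.
Glyoxylate is present, so TemQ is inactive.
Required activator GorC is absent, so *purB* is not transcribed.
→ *purB* is OFF.
c-di-GMP is absent, so KosY is active.
Shikimate is present, so LomA is active.
With repressor KosY bound, *lomT* is not transcribed.
→ *lomT* is OFF.
0 of the 4 genes are transcribed.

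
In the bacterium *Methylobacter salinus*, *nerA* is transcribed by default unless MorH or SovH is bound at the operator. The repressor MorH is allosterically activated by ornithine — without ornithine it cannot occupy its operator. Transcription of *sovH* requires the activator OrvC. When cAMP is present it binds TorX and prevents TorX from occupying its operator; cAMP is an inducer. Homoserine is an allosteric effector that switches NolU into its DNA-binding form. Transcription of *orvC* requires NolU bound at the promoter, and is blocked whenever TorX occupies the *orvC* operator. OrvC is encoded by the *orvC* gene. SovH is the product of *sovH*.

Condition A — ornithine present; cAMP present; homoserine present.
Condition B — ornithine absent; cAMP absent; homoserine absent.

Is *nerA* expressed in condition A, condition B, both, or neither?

Condition A:
Ornithine is present, so MorH is active.
cAMP is present, so TorX is inactive.
Homoserine is present, so NolU is active.
No repressor is bound and NolU is active, so *orvC* is transcribed.
So OrvC is produced and active.
No repressor is bound and OrvC is active, so *sovH* is transcribed.
So SovH is produced and active.
With repressor MorH bound, *nerA* is not transcribed.
→ *nerA* is OFF in A.
Condition B:
Ornithine is absent, so MorH is inactive.
cAMP is absent, so TorX is active.
Homoserine is absent, so NolU is inactive.
With repressor TorX bound, *orvC* is not transcribed.
So OrvC is not produced.
Required activator OrvC is absent, so *sovH* is not transcribed.
So SovH is not produced.
With no repressor bound, *nerA* is transcribed.
→ *nerA* is ON in B.

B only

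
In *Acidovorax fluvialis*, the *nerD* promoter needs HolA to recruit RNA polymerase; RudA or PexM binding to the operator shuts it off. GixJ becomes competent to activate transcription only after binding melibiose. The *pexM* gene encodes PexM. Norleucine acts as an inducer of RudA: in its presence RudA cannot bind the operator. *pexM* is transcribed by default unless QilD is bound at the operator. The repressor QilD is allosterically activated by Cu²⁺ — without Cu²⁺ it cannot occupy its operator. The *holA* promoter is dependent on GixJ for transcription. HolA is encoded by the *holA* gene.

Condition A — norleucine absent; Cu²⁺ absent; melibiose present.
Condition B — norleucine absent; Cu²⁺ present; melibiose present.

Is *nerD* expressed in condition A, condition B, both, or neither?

neither

Condition A:
Norleucine is absent, so RudA is active.
Cu²⁺ is absent, so QilD is inactive.
With no repressor bound, *pexM* is transcribed.
So PexM is produced and active.
Melibiose is present, so GixJ is active.
No repressor is bound and GixJ is active, so *holA* is transcribed.
So HolA is produced and active.
With repressor RudA bound, *nerD* is not transcribed.
→ *nerD* is OFF in A.
Condition B:
Norleucine is absent, so RudA is active.
Cu²⁺ is present, so QilD is active.
With repressor QilD bound, *pexM* is not transcribed.
So PexM is not produced.
Melibiose is present, so GixJ is active.
No repressor is bound and GixJ is active, so *holA* is transcribed.
So HolA is produced and active.
With repressor RudA bound, *nerD* is not transcribed.
→ *nerD* is OFF in B.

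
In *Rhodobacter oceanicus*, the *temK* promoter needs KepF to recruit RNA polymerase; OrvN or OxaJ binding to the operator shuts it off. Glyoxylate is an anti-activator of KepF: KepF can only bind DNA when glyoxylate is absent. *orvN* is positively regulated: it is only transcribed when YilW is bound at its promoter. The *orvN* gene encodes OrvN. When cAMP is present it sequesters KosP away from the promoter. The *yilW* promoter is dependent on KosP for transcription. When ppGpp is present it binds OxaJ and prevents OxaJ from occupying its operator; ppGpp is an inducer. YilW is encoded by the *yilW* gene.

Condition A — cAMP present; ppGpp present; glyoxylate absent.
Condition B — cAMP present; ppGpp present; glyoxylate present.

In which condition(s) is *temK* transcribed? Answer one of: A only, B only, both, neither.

A only

Condition A:
cAMP is present, so KosP is inactive.
Required activator KosP is absent, so *yilW* is not transcribed.
So YilW is not produced.
Required activator YilW is absent, so *orvN* is not transcribed.
So OrvN is not produced.
ppGpp is present, so OxaJ is inactive.
Glyoxylate is absent, so KepF is active.
No repressor is bound and KepF is active, so *temK* is transcribed.
→ *temK* is ON in A.
Condition B:
cAMP is present, so KosP is inactive.
Required activator KosP is absent, so *yilW* is not transcribed.
So YilW is not produced.
Required activator YilW is absent, so *orvN* is not transcribed.
So OrvN is not produced.
ppGpp is present, so OxaJ is inactive.
Glyoxylate is present, so KepF is inactive.
Required activator KepF is absent, so *temK* is not transcribed.
→ *temK* is OFF in B.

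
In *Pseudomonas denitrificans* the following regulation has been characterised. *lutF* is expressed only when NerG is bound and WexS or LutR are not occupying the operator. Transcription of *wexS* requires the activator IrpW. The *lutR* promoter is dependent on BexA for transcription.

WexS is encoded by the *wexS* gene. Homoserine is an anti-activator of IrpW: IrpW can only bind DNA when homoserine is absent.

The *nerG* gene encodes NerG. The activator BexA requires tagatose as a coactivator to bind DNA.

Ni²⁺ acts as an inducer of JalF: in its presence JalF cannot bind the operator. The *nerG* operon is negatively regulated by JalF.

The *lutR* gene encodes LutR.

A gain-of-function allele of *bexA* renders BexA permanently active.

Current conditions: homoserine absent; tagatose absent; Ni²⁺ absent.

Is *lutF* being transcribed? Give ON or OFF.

OFF

Ni²⁺ is absent, so JalF is active.
With repressor JalF bound, *nerG* is not transcribed.
So NerG is not produced.
Homoserine is absent, so IrpW is active.
No repressor is bound and IrpW is active, so *wexS* is transcribed.
So WexS is produced and active.
BexA is constitutively active in this strain.
No repressor is bound and BexA is active, so *lutR* is transcribed.
So LutR is produced and active.
With repressor WexS bound, *lutF* is not transcribed.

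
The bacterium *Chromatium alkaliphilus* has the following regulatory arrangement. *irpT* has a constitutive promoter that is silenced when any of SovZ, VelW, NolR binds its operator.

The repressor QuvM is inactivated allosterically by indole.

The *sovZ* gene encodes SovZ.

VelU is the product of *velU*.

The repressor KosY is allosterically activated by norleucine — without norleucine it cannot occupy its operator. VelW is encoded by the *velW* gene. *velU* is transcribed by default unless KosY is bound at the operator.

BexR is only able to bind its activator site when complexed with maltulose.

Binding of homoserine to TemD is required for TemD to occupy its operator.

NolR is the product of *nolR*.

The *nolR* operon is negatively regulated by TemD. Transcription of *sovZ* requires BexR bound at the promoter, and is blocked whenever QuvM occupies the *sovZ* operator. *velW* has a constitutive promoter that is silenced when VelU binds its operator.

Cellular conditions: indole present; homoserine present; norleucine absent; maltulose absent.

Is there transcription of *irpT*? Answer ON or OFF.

Maltulose is absent, so BexR is inactive.
Indole is present, so QuvM is inactive.
Required activator BexR is absent, so *sovZ* is not transcribed.
So SovZ is not produced.
Norleucine is absent, so KosY is inactive.
With no repressor bound, *velU* is transcribed.
So VelU is produced and active.
With repressor VelU bound, *velW* is not transcribed.
So VelW is not produced.
Homoserine is present, so TemD is active.
With repressor TemD bound, *nolR* is not transcribed.
So NolR is not produced.
With no repressor bound, *irpT* is transcribed.

ON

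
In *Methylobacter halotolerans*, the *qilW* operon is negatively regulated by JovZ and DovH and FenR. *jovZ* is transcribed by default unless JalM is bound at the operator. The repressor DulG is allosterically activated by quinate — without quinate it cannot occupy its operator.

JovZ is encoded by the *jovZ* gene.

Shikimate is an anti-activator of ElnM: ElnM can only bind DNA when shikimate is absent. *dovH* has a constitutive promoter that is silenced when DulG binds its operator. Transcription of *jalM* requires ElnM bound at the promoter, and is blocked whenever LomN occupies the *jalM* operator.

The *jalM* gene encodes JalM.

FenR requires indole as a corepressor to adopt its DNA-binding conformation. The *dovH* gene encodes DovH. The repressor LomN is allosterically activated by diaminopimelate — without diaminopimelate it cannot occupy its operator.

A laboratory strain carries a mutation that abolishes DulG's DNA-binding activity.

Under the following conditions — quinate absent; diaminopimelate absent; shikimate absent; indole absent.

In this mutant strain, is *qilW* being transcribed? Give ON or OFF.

Diaminopimelate is absent, so LomN is inactive.
Shikimate is absent, so ElnM is active.
No repressor is bound and ElnM is active, so *jalM* is transcribed.
So JalM is produced and active.
With repressor JalM bound, *jovZ* is not transcribed.
So JovZ is not produced.
DulG is non-functional in this strain, so it has no effect.
With no repressor bound, *dovH* is transcribed.
So DovH is produced and active.
Indole is absent, so FenR is inactive.
With repressor DovH bound, *qilW* is not transcribed.

OFF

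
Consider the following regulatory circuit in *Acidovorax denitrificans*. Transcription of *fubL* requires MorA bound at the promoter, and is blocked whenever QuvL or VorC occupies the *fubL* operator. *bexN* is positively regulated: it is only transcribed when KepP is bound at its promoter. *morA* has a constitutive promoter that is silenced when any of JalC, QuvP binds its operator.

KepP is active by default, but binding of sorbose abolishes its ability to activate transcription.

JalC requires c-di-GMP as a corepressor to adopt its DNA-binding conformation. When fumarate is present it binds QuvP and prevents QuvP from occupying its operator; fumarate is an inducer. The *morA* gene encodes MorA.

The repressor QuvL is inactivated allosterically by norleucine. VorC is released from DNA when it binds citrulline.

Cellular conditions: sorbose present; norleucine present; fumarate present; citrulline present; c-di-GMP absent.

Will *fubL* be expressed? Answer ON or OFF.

ON

Norleucine is present, so QuvL is inactive.
c-di-GMP is absent, so JalC is inactive.
Fumarate is present, so QuvP is inactive.
With no repressor bound, *morA* is transcribed.
So MorA is produced and active.
Citrulline is present, so VorC is inactive.
No repressor is bound and MorA is active, so *fubL* is transcribed.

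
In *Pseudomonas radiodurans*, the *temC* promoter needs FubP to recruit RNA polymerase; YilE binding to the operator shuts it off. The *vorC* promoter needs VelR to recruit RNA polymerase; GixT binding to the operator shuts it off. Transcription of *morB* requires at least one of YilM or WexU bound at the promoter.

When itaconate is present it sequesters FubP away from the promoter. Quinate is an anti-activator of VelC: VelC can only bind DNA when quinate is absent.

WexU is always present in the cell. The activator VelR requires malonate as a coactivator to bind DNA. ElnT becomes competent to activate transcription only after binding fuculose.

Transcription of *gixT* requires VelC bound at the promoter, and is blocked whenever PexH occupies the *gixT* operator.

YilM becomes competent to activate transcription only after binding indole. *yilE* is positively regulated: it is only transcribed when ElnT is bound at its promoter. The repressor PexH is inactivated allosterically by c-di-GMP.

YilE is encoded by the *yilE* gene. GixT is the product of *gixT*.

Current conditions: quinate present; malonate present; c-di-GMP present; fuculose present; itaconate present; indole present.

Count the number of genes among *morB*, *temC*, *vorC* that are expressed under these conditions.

2

Indole is present, so YilM is active.
WexU is produced constitutively and is active.
Activator YilM is present, so *morB* is transcribed.
→ *morB* is ON.
Itaconate is present, so FubP is inactive.
Fuculose is present, so ElnT is active.
No repressor is bound and ElnT is active, so *yilE* is transcribed.
So YilE is produced and active.
With repressor YilE bound, *temC* is not transcribed.
→ *temC* is OFF.
Malonate is present, so VelR is active.
Quinate is present, so VelC is inactive.
c-di-GMP is present, so PexH is inactive.
Required activator VelC is absent, so *gixT* is not transcribed.
So GixT is not produced.
No repressor is bound and VelR is active, so *vorC* is transcribed.
→ *vorC* is ON.
2 of the 3 genes are transcribed.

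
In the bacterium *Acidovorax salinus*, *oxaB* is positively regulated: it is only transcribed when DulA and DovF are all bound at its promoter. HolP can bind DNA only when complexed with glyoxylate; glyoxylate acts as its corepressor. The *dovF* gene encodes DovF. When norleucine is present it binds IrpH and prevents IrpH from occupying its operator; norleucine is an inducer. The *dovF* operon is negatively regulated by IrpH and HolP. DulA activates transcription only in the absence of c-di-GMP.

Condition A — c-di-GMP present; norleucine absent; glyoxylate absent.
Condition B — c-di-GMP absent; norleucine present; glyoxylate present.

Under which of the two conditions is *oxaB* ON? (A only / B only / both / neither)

neither

Condition A:
c-di-GMP is present, so DulA is inactive.
Norleucine is absent, so IrpH is active.
Glyoxylate is absent, so HolP is inactive.
With repressor IrpH bound, *dovF* is not transcribed.
So DovF is not produced.
Required activator DulA is absent, so *oxaB* is not transcribed.
→ *oxaB* is OFF in A.
Condition B:
c-di-GMP is absent, so DulA is active.
Norleucine is present, so IrpH is inactive.
Glyoxylate is present, so HolP is active.
With repressor HolP bound, *dovF* is not transcribed.
So DovF is not produced.
Required activator DovF is absent, so *oxaB* is not transcribed.
→ *oxaB* is OFF in B.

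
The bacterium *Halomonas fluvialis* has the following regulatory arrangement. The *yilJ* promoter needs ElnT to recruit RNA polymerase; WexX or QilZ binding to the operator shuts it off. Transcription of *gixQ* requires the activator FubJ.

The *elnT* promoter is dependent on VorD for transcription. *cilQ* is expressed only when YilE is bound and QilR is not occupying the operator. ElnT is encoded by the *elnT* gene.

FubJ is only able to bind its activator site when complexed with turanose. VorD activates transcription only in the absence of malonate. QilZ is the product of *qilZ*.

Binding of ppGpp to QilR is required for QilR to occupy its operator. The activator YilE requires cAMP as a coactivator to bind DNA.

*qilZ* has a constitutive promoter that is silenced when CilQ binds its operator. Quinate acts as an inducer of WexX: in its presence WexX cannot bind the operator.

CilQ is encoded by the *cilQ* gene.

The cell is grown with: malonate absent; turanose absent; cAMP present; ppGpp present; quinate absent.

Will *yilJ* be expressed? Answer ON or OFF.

Quinate is absent, so WexX is active.
Malonate is absent, so VorD is active.
No repressor is bound and VorD is active, so *elnT* is transcribed.
So ElnT is produced and active.
cAMP is present, so YilE is active.
ppGpp is present, so QilR is active.
With repressor QilR bound, *cilQ* is not transcribed.
So CilQ is not produced.
With no repressor bound, *qilZ* is transcribed.
So QilZ is produced and active.
With repressor WexX bound, *yilJ* is not transcribed.

OFF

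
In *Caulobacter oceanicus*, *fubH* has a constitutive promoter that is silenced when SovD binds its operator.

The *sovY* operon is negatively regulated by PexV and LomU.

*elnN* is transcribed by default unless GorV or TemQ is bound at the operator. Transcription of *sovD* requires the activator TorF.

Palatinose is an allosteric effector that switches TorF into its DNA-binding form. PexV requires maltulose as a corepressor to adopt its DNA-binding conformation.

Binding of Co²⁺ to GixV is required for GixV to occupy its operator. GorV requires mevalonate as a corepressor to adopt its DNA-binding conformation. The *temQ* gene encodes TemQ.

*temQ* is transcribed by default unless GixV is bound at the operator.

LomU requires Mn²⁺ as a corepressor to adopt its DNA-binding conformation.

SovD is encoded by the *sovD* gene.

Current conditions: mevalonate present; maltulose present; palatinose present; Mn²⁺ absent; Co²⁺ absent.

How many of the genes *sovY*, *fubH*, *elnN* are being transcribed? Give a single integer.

0

Maltulose is present, so PexV is active.
Mn²⁺ is absent, so LomU is inactive.
With repressor PexV bound, *sovY* is not transcribed.
→ *sovY* is OFF.
Palatinose is present, so TorF is active.
No repressor is bound and TorF is active, so *sovD* is transcribed.
So SovD is produced and active.
With repressor SovD bound, *fubH* is not transcribed.
→ *fubH* is OFF.
Mevalonate is present, so GorV is active.
Co²⁺ is absent, so GixV is inactive.
With no repressor bound, *temQ* is transcribed.
So TemQ is produced and active.
With repressor GorV bound, *elnN* is not transcribed.
→ *elnN* is OFF.
0 of the 3 genes are transcribed.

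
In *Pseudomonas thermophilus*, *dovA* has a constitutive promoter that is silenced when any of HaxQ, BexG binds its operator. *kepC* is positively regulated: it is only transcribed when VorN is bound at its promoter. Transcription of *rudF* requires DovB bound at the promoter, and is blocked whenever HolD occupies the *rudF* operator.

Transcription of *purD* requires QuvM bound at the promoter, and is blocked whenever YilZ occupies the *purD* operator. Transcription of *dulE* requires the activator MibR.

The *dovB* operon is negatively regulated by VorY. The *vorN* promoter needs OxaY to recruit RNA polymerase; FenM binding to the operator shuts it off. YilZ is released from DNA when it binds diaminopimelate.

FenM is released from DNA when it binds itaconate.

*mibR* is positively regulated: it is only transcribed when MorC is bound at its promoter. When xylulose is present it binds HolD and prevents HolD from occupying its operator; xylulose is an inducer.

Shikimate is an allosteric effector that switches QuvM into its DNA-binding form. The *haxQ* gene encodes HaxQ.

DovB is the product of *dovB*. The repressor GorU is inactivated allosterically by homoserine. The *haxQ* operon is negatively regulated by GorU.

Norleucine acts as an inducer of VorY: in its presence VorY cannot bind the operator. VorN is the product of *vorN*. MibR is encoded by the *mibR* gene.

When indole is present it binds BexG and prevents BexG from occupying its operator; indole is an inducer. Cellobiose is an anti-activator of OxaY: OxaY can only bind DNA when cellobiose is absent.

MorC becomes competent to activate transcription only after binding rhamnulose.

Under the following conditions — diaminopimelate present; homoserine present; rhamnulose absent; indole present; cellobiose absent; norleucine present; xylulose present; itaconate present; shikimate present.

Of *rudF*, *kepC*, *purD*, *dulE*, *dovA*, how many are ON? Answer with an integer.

Xylulose is present, so HolD is inactive.
Norleucine is present, so VorY is inactive.
With no repressor bound, *dovB* is transcribed.
So DovB is produced and active.
No repressor is bound and DovB is active, so *rudF* is transcribed.
→ *rudF* is ON.
Itaconate is present, so FenM is inactive.
Cellobiose is absent, so OxaY is active.
No repressor is bound and OxaY is active, so *vorN* is transcribed.
So VorN is produced and active.
No repressor is bound and VorN is active, so *kepC* is transcribed.
→ *kepC* is ON.
Diaminopimelate is present, so YilZ is inactive.
Shikimate is present, so QuvM is active.
No repressor is bound and QuvM is active, so *purD* is transcribed.
→ *purD* is ON.
Rhamnulose is absent, so MorC is inactive.
Required activator MorC is absent, so *mibR* is not transcribed.
So MibR is not produced.
Required activator MibR is absent, so *dulE* is not transcribed.
→ *dulE* is OFF.
Homoserine is present, so GorU is inactive.
With no repressor bound, *haxQ* is transcribed.
So HaxQ is produced and active.
Indole is present, so BexG is inactive.
With repressor HaxQ bound, *dovA* is not transcribed.
→ *dovA* is OFF.
3 of the 5 genes are transcribed.

3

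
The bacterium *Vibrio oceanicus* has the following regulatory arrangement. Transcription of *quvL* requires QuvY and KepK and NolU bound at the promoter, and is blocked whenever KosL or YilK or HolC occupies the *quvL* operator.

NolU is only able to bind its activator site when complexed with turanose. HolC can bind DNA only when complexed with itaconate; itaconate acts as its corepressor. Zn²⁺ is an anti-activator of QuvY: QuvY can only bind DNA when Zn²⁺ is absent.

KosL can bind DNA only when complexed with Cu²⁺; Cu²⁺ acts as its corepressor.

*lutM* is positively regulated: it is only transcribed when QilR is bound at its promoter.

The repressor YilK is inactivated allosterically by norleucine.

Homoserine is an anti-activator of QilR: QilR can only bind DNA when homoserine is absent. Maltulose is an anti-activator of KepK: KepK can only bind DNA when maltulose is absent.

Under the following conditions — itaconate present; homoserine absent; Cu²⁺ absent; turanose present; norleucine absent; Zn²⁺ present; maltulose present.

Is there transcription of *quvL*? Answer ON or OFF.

Zn²⁺ is present, so QuvY is inactive.
Cu²⁺ is absent, so KosL is inactive.
Norleucine is absent, so YilK is active.
Maltulose is present, so KepK is inactive.
Itaconate is present, so HolC is active.
Turanose is present, so NolU is active.
With repressor YilK bound, *quvL* is not transcribed.

OFF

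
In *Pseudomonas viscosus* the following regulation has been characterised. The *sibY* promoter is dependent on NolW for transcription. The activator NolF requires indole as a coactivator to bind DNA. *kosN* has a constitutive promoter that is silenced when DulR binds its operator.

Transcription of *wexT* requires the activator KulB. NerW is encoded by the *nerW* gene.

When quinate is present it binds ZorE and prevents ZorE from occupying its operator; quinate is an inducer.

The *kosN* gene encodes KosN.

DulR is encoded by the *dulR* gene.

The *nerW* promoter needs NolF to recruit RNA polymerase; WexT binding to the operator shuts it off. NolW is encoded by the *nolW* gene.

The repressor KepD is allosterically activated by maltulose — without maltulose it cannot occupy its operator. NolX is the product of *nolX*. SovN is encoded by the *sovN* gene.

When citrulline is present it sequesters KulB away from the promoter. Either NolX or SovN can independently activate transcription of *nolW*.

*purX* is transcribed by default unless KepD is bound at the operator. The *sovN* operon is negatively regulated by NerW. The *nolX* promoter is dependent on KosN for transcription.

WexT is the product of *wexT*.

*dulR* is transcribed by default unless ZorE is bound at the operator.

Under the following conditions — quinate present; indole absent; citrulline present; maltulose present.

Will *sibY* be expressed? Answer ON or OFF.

ON

Quinate is present, so ZorE is inactive.
With no repressor bound, *dulR* is transcribed.
So DulR is produced and active.
With repressor DulR bound, *kosN* is not transcribed.
So KosN is not produced.
Required activator KosN is absent, so *nolX* is not transcribed.
So NolX is not produced.
Indole is absent, so NolF is inactive.
Citrulline is present, so KulB is inactive.
Required activator KulB is absent, so *wexT* is not transcribed.
So WexT is not produced.
Required activator NolF is absent, so *nerW* is not transcribed.
So NerW is not produced.
With no repressor bound, *sovN* is transcribed.
So SovN is produced and active.
Activator SovN is present, so *nolW* is transcribed.
So NolW is produced and active.
No repressor is bound and NolW is active, so *sibY* is transcribed.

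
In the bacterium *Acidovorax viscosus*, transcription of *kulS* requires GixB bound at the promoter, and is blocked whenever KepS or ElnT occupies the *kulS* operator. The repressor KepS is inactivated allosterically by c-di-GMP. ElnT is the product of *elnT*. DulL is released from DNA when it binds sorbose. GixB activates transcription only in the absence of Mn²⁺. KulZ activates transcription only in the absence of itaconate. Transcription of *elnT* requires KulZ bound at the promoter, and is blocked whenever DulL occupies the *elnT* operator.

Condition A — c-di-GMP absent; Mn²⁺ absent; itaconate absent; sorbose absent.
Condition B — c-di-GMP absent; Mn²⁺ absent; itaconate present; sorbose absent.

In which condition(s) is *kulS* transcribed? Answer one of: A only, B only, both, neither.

neither

Condition A:
c-di-GMP is absent, so KepS is active.
Mn²⁺ is absent, so GixB is active.
Itaconate is absent, so KulZ is active.
Sorbose is absent, so DulL is active.
With repressor DulL bound, *elnT* is not transcribed.
So ElnT is not produced.
With repressor KepS bound, *kulS* is not transcribed.
→ *kulS* is OFF in A.
Condition B:
c-di-GMP is absent, so KepS is active.
Mn²⁺ is absent, so GixB is active.
Itaconate is present, so KulZ is inactive.
Sorbose is absent, so DulL is active.
With repressor DulL bound, *elnT* is not transcribed.
So ElnT is not produced.
With repressor KepS bound, *kulS* is not transcribed.
→ *kulS* is OFF in B.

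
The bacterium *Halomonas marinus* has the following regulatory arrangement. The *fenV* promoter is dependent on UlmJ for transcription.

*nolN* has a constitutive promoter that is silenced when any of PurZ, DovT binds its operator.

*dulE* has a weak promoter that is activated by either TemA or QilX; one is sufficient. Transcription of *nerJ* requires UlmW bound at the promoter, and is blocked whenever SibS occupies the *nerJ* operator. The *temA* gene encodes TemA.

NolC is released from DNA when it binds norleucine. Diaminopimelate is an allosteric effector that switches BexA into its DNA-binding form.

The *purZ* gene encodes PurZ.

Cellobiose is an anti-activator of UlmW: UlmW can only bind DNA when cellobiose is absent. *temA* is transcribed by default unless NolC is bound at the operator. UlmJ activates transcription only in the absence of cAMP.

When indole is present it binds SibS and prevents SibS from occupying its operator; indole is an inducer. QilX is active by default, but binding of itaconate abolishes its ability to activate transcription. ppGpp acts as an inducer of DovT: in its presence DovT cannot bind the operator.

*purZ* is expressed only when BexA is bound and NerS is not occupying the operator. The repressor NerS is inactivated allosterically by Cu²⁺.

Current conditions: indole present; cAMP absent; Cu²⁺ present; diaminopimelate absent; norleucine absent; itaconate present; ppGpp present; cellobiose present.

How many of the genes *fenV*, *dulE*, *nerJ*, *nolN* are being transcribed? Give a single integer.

2

cAMP is absent, so UlmJ is active.
No repressor is bound and UlmJ is active, so *fenV* is transcribed.
→ *fenV* is ON.
Norleucine is absent, so NolC is active.
With repressor NolC bound, *temA* is not transcribed.
So TemA is not produced.
Itaconate is present, so QilX is inactive.
No activator is available at the *dulE* promoter, so *dulE* is not transcribed.
→ *dulE* is OFF.
Cellobiose is present, so UlmW is inactive.
Indole is present, so SibS is inactive.
Required activator UlmW is absent, so *nerJ* is not transcribed.
→ *nerJ* is OFF.
Cu²⁺ is present, so NerS is inactive.
Diaminopimelate is absent, so BexA is inactive.
Required activator BexA is absent, so *purZ* is not transcribed.
So PurZ is not produced.
ppGpp is present, so DovT is inactive.
With no repressor bound, *nolN* is transcribed.
→ *nolN* is ON.
2 of the 4 genes are transcribed.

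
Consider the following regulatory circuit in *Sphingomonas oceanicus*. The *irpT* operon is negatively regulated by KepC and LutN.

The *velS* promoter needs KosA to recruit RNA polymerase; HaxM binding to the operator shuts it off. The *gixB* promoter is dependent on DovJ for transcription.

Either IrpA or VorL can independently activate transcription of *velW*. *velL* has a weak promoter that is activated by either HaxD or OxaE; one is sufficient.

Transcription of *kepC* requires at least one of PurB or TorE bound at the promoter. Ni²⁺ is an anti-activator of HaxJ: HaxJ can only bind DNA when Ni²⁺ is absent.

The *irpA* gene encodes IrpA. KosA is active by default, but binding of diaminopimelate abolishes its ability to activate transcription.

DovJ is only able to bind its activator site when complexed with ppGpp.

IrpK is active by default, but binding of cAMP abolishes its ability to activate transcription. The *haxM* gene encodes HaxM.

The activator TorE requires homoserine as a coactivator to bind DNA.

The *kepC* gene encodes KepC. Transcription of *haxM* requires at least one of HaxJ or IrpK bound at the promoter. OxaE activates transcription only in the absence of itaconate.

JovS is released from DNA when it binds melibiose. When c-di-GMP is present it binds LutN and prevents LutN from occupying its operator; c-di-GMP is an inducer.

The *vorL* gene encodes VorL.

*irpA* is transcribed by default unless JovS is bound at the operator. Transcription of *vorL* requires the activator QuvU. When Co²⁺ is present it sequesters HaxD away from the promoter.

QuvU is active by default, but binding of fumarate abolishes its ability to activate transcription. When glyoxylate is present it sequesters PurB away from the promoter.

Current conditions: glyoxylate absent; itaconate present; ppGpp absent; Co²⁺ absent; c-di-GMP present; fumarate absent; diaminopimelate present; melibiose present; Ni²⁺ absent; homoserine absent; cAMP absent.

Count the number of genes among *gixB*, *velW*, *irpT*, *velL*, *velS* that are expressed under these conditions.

2

ppGpp is absent, so DovJ is inactive.
Required activator DovJ is absent, so *gixB* is not transcribed.
→ *gixB* is OFF.
Melibiose is present, so JovS is inactive.
With no repressor bound, *irpA* is transcribed.
So IrpA is produced and active.
Fumarate is absent, so QuvU is active.
No repressor is bound and QuvU is active, so *vorL* is transcribed.
So VorL is produced and active.
Activator IrpA is present, so *velW* is transcribed.
→ *velW* is ON.
Glyoxylate is absent, so PurB is active.
Homoserine is absent, so TorE is inactive.
Activator PurB is present, so *kepC* is transcribed.
So KepC is produced and active.
c-di-GMP is present, so LutN is inactive.
With repressor KepC bound, *irpT* is not transcribed.
→ *irpT* is OFF.
Co²⁺ is absent, so HaxD is active.
Itaconate is present, so OxaE is inactive.
Activator HaxD is present, so *velL* is transcribed.
→ *velL* is ON.
Ni²⁺ is absent, so HaxJ is active.
cAMP is absent, so IrpK is active.
Activator HaxJ is present, so *haxM* is transcribed.
So HaxM is produced and active.
Diaminopimelate is present, so KosA is inactive.
With repressor HaxM bound, *velS* is not transcribed.
→ *velS* is OFF.
2 of the 5 genes are transcribed.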